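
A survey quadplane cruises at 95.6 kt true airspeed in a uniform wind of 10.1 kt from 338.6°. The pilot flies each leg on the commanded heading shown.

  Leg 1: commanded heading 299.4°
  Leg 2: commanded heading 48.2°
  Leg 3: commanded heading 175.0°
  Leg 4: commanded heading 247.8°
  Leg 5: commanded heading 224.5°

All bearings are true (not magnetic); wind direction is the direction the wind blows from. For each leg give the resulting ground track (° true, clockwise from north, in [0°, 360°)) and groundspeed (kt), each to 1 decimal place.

Leg 1: heading 299.4°; drift -4.2° → track 295.2°, groundspeed 88.0 kt
Leg 2: heading 48.2°; drift +5.9° → track 54.1°, groundspeed 92.6 kt
Leg 3: heading 175.0°; drift -1.6° → track 173.4°, groundspeed 105.3 kt
Leg 4: heading 247.8°; drift -6.0° → track 241.8°, groundspeed 96.3 kt
Leg 5: heading 224.5°; drift -5.3° → track 219.2°, groundspeed 100.1 kt

Leg 1: track=295.2°, groundspeed=88.0 kt
Leg 2: track=54.1°, groundspeed=92.6 kt
Leg 3: track=173.4°, groundspeed=105.3 kt
Leg 4: track=241.8°, groundspeed=96.3 kt
Leg 5: track=219.2°, groundspeed=100.1 kt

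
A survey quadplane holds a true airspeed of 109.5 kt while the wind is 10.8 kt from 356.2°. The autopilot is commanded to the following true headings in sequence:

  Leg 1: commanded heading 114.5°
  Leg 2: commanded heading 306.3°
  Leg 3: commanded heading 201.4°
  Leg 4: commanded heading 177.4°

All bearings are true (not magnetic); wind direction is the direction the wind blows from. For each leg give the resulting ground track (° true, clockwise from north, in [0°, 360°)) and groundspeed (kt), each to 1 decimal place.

Leg 1: heading 114.5°; drift +4.7° → track 119.2°, groundspeed 115.0 kt
Leg 2: heading 306.3°; drift -4.6° → track 301.7°, groundspeed 102.9 kt
Leg 3: heading 201.4°; drift -2.2° → track 199.2°, groundspeed 119.4 kt
Leg 4: heading 177.4°; drift -0.1° → track 177.3°, groundspeed 120.3 kt

Leg 1: track=119.2°, groundspeed=115.0 kt
Leg 2: track=301.7°, groundspeed=102.9 kt
Leg 3: track=199.2°, groundspeed=119.4 kt
Leg 4: track=177.3°, groundspeed=120.3 kt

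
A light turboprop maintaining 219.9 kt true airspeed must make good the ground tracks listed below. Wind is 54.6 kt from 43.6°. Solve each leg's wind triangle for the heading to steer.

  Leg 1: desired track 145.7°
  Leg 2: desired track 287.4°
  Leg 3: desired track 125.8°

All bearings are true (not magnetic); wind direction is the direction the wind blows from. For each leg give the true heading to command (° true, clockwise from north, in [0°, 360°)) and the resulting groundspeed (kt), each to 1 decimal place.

Leg 1: desired track 145.7°; wind correction -14.1° → command heading 131.6°, groundspeed 224.8 kt
Leg 2: desired track 287.4°; wind correction +12.9° → command heading 300.3°, groundspeed 238.5 kt
Leg 3: desired track 125.8°; wind correction -14.2° → command heading 111.6°, groundspeed 205.7 kt

Leg 1: heading=131.6°, groundspeed=224.8 kt
Leg 2: heading=300.3°, groundspeed=238.5 kt
Leg 3: heading=111.6°, groundspeed=205.7 kt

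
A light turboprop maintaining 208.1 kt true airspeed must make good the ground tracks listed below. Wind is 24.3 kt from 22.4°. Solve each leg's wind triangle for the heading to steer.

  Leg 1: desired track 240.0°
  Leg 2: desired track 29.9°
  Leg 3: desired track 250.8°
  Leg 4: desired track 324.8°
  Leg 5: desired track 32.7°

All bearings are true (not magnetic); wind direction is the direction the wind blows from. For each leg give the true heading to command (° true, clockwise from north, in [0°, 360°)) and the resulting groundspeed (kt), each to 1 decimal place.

Leg 1: heading=244.1°, groundspeed=226.8 kt
Leg 2: heading=29.0°, groundspeed=184.0 kt
Leg 3: heading=255.8°, groundspeed=223.4 kt
Leg 4: heading=330.5°, groundspeed=194.1 kt
Leg 5: heading=31.5°, groundspeed=184.1 kt

Leg 1: desired track 240.0°; wind correction +4.1° → command heading 244.1°, groundspeed 226.8 kt
Leg 2: desired track 29.9°; wind correction -0.9° → command heading 29.0°, groundspeed 184.0 kt
Leg 3: desired track 250.8°; wind correction +5.0° → command heading 255.8°, groundspeed 223.4 kt
Leg 4: desired track 324.8°; wind correction +5.7° → command heading 330.5°, groundspeed 194.1 kt
Leg 5: desired track 32.7°; wind correction -1.2° → command heading 31.5°, groundspeed 184.1 kt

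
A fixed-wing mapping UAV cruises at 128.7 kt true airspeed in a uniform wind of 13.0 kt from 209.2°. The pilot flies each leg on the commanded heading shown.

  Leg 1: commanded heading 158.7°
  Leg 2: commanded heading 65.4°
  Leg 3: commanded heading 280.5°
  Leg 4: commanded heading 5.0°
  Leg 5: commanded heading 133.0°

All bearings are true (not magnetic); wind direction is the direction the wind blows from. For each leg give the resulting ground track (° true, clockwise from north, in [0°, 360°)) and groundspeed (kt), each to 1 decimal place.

Leg 1: track=153.9°, groundspeed=120.8 kt
Leg 2: track=62.2°, groundspeed=139.4 kt
Leg 3: track=286.1°, groundspeed=125.1 kt
Leg 4: track=7.2°, groundspeed=140.7 kt
Leg 5: track=127.3°, groundspeed=126.2 kt

Leg 1: heading 158.7°; drift -4.8° → track 153.9°, groundspeed 120.8 kt
Leg 2: heading 65.4°; drift -3.2° → track 62.2°, groundspeed 139.4 kt
Leg 3: heading 280.5°; drift +5.6° → track 286.1°, groundspeed 125.1 kt
Leg 4: heading 5.0°; drift +2.2° → track 7.2°, groundspeed 140.7 kt
Leg 5: heading 133.0°; drift -5.7° → track 127.3°, groundspeed 126.2 kt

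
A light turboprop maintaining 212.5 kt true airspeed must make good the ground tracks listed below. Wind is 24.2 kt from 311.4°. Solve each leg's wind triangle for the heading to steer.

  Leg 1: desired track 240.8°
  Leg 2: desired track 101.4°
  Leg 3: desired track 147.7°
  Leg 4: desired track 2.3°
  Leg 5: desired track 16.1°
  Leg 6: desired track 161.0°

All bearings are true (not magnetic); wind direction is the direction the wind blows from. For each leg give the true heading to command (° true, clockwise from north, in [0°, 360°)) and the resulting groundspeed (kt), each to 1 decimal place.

Leg 1: heading=247.0°, groundspeed=203.2 kt
Leg 2: heading=98.1°, groundspeed=233.1 kt
Leg 3: heading=149.5°, groundspeed=235.6 kt
Leg 4: heading=357.2°, groundspeed=196.4 kt
Leg 5: heading=10.2°, groundspeed=201.0 kt
Leg 6: heading=164.2°, groundspeed=233.2 kt

Leg 1: desired track 240.8°; wind correction +6.2° → command heading 247.0°, groundspeed 203.2 kt
Leg 2: desired track 101.4°; wind correction -3.3° → command heading 98.1°, groundspeed 233.1 kt
Leg 3: desired track 147.7°; wind correction +1.8° → command heading 149.5°, groundspeed 235.6 kt
Leg 4: desired track 2.3°; wind correction -5.1° → command heading 357.2°, groundspeed 196.4 kt
Leg 5: desired track 16.1°; wind correction -5.9° → command heading 10.2°, groundspeed 201.0 kt
Leg 6: desired track 161.0°; wind correction +3.2° → command heading 164.2°, groundspeed 233.2 kt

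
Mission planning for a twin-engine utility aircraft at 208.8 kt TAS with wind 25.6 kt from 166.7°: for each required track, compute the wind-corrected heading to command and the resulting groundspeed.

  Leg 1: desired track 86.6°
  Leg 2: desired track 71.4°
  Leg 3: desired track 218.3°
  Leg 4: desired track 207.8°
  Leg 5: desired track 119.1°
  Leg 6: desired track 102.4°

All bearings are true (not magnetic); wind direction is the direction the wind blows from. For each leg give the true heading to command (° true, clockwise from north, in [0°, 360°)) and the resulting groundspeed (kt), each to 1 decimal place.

Leg 1: desired track 86.6°; wind correction +6.9° → command heading 93.5°, groundspeed 202.9 kt
Leg 2: desired track 71.4°; wind correction +7.0° → command heading 78.4°, groundspeed 209.6 kt
Leg 3: desired track 218.3°; wind correction -5.5° → command heading 212.8°, groundspeed 191.9 kt
Leg 4: desired track 207.8°; wind correction -4.6° → command heading 203.2°, groundspeed 188.8 kt
Leg 5: desired track 119.1°; wind correction +5.2° → command heading 124.3°, groundspeed 190.7 kt
Leg 6: desired track 102.4°; wind correction +6.3° → command heading 108.7°, groundspeed 196.4 kt

Leg 1: heading=93.5°, groundspeed=202.9 kt
Leg 2: heading=78.4°, groundspeed=209.6 kt
Leg 3: heading=212.8°, groundspeed=191.9 kt
Leg 4: heading=203.2°, groundspeed=188.8 kt
Leg 5: heading=124.3°, groundspeed=190.7 kt
Leg 6: heading=108.7°, groundspeed=196.4 kt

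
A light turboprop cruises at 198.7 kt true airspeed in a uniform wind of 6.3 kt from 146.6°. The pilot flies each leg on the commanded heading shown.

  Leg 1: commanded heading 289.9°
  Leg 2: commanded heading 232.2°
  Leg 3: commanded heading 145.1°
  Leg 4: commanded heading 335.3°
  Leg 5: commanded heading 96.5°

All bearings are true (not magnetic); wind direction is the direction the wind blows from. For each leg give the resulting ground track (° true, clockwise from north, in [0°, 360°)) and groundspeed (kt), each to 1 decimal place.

Leg 1: heading 289.9°; drift +1.1° → track 291.0°, groundspeed 203.8 kt
Leg 2: heading 232.2°; drift +1.8° → track 234.0°, groundspeed 198.3 kt
Leg 3: heading 145.1°; drift +0.0° → track 145.1°, groundspeed 192.4 kt
Leg 4: heading 335.3°; drift -0.3° → track 335.0°, groundspeed 204.9 kt
Leg 5: heading 96.5°; drift -1.4° → track 95.1°, groundspeed 194.7 kt

Leg 1: track=291.0°, groundspeed=203.8 kt
Leg 2: track=234.0°, groundspeed=198.3 kt
Leg 3: track=145.1°, groundspeed=192.4 kt
Leg 4: track=335.0°, groundspeed=204.9 kt
Leg 5: track=95.1°, groundspeed=194.7 kt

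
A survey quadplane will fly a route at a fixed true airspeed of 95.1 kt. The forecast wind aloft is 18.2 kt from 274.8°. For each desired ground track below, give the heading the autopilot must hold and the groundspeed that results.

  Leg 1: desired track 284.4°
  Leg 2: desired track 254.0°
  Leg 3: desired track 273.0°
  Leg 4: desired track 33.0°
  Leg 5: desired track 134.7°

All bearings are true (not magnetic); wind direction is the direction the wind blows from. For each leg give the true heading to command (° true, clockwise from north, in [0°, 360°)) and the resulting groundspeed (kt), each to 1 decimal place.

Leg 1: desired track 284.4°; wind correction -1.8° → command heading 282.6°, groundspeed 77.1 kt
Leg 2: desired track 254.0°; wind correction +3.9° → command heading 257.9°, groundspeed 77.9 kt
Leg 3: desired track 273.0°; wind correction +0.3° → command heading 273.3°, groundspeed 76.9 kt
Leg 4: desired track 33.0°; wind correction -9.7° → command heading 23.3°, groundspeed 102.3 kt
Leg 5: desired track 134.7°; wind correction +7.1° → command heading 141.8°, groundspeed 108.3 kt

Leg 1: heading=282.6°, groundspeed=77.1 kt
Leg 2: heading=257.9°, groundspeed=77.9 kt
Leg 3: heading=273.3°, groundspeed=76.9 kt
Leg 4: heading=23.3°, groundspeed=102.3 kt
Leg 5: heading=141.8°, groundspeed=108.3 kt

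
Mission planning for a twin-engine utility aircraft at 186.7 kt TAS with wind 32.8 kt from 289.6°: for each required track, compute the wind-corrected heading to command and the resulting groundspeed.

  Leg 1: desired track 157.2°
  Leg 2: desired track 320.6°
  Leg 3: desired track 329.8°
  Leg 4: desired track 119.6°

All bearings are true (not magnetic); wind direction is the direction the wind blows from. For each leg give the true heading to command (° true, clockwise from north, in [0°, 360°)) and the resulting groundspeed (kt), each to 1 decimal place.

Leg 1: desired track 157.2°; wind correction +7.5° → command heading 164.7°, groundspeed 207.2 kt
Leg 2: desired track 320.6°; wind correction -5.2° → command heading 315.4°, groundspeed 157.8 kt
Leg 3: desired track 329.8°; wind correction -6.5° → command heading 323.3°, groundspeed 160.4 kt
Leg 4: desired track 119.6°; wind correction +1.7° → command heading 121.3°, groundspeed 218.9 kt

Leg 1: heading=164.7°, groundspeed=207.2 kt
Leg 2: heading=315.4°, groundspeed=157.8 kt
Leg 3: heading=323.3°, groundspeed=160.4 kt
Leg 4: heading=121.3°, groundspeed=218.9 kt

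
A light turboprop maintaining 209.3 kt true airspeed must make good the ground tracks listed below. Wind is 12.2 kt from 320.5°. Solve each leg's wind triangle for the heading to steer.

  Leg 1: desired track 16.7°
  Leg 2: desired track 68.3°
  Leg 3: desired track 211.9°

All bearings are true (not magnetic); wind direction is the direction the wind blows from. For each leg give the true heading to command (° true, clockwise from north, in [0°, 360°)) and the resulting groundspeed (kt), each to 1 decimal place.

Leg 1: desired track 16.7°; wind correction -2.8° → command heading 13.9°, groundspeed 202.3 kt
Leg 2: desired track 68.3°; wind correction -3.2° → command heading 65.1°, groundspeed 212.7 kt
Leg 3: desired track 211.9°; wind correction +3.2° → command heading 215.1°, groundspeed 212.9 kt

Leg 1: heading=13.9°, groundspeed=202.3 kt
Leg 2: heading=65.1°, groundspeed=212.7 kt
Leg 3: heading=215.1°, groundspeed=212.9 kt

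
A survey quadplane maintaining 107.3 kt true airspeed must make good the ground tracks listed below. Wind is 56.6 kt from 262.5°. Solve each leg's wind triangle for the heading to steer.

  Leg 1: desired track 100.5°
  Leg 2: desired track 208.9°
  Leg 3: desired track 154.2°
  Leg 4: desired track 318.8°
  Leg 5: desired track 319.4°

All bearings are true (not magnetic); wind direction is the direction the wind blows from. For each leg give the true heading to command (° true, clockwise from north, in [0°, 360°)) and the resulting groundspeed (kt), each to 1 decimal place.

Leg 1: desired track 100.5°; wind correction +9.4° → command heading 109.9°, groundspeed 159.7 kt
Leg 2: desired track 208.9°; wind correction +25.1° → command heading 234.0°, groundspeed 63.6 kt
Leg 3: desired track 154.2°; wind correction +30.1° → command heading 184.3°, groundspeed 110.6 kt
Leg 4: desired track 318.8°; wind correction -26.0° → command heading 292.8°, groundspeed 65.0 kt
Leg 5: desired track 319.4°; wind correction -26.2° → command heading 293.2°, groundspeed 65.3 kt

Leg 1: heading=109.9°, groundspeed=159.7 kt
Leg 2: heading=234.0°, groundspeed=63.6 kt
Leg 3: heading=184.3°, groundspeed=110.6 kt
Leg 4: heading=292.8°, groundspeed=65.0 kt
Leg 5: heading=293.2°, groundspeed=65.3 kt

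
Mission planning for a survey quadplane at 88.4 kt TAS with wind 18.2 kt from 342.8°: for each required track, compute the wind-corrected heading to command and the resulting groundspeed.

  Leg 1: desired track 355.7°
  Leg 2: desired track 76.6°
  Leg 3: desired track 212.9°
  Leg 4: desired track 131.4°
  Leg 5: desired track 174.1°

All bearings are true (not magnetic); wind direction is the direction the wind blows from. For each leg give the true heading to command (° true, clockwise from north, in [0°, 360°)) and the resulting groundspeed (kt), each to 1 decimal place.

Leg 1: desired track 355.7°; wind correction -2.6° → command heading 353.1°, groundspeed 70.6 kt
Leg 2: desired track 76.6°; wind correction -11.9° → command heading 64.7°, groundspeed 87.7 kt
Leg 3: desired track 212.9°; wind correction +9.1° → command heading 222.0°, groundspeed 99.0 kt
Leg 4: desired track 131.4°; wind correction -6.2° → command heading 125.2°, groundspeed 103.4 kt
Leg 5: desired track 174.1°; wind correction +2.3° → command heading 176.4°, groundspeed 106.2 kt

Leg 1: heading=353.1°, groundspeed=70.6 kt
Leg 2: heading=64.7°, groundspeed=87.7 kt
Leg 3: heading=222.0°, groundspeed=99.0 kt
Leg 4: heading=125.2°, groundspeed=103.4 kt
Leg 5: heading=176.4°, groundspeed=106.2 kt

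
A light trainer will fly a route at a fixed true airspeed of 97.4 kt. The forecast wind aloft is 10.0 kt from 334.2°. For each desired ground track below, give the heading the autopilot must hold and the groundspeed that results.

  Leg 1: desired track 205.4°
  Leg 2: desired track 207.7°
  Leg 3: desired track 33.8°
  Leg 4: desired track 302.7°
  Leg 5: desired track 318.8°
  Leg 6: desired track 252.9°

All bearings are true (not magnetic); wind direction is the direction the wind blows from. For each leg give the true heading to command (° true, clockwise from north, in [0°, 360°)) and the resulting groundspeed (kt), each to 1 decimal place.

Leg 1: heading=210.0°, groundspeed=103.4 kt
Leg 2: heading=212.4°, groundspeed=103.0 kt
Leg 3: heading=28.7°, groundspeed=92.0 kt
Leg 4: heading=305.8°, groundspeed=88.7 kt
Leg 5: heading=320.4°, groundspeed=87.7 kt
Leg 6: heading=258.7°, groundspeed=95.4 kt

Leg 1: desired track 205.4°; wind correction +4.6° → command heading 210.0°, groundspeed 103.4 kt
Leg 2: desired track 207.7°; wind correction +4.7° → command heading 212.4°, groundspeed 103.0 kt
Leg 3: desired track 33.8°; wind correction -5.1° → command heading 28.7°, groundspeed 92.0 kt
Leg 4: desired track 302.7°; wind correction +3.1° → command heading 305.8°, groundspeed 88.7 kt
Leg 5: desired track 318.8°; wind correction +1.6° → command heading 320.4°, groundspeed 87.7 kt
Leg 6: desired track 252.9°; wind correction +5.8° → command heading 258.7°, groundspeed 95.4 kt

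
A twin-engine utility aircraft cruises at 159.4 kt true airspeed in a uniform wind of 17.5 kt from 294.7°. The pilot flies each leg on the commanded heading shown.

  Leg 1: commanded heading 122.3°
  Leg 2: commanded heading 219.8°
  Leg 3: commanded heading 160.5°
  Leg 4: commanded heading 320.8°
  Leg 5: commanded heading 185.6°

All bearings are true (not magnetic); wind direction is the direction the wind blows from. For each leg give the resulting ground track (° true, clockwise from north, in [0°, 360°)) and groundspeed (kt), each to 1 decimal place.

Leg 1: track=121.5°, groundspeed=176.8 kt
Leg 2: track=213.6°, groundspeed=155.8 kt
Leg 3: track=156.3°, groundspeed=172.1 kt
Leg 4: track=323.9°, groundspeed=143.9 kt
Leg 5: track=179.9°, groundspeed=166.0 kt

Leg 1: heading 122.3°; drift -0.8° → track 121.5°, groundspeed 176.8 kt
Leg 2: heading 219.8°; drift -6.2° → track 213.6°, groundspeed 155.8 kt
Leg 3: heading 160.5°; drift -4.2° → track 156.3°, groundspeed 172.1 kt
Leg 4: heading 320.8°; drift +3.1° → track 323.9°, groundspeed 143.9 kt
Leg 5: heading 185.6°; drift -5.7° → track 179.9°, groundspeed 166.0 kt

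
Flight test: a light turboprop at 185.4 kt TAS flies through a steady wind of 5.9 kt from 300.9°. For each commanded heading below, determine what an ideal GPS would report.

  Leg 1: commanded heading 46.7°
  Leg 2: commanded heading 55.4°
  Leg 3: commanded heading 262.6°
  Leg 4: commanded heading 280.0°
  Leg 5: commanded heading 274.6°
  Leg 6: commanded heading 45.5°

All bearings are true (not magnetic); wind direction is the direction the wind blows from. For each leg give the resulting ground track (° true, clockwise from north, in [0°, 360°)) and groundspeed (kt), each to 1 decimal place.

Leg 1: heading 46.7°; drift +1.7° → track 48.4°, groundspeed 187.1 kt
Leg 2: heading 55.4°; drift +1.6° → track 57.0°, groundspeed 187.9 kt
Leg 3: heading 262.6°; drift -1.2° → track 261.4°, groundspeed 180.8 kt
Leg 4: heading 280.0°; drift -0.7° → track 279.3°, groundspeed 179.9 kt
Leg 5: heading 274.6°; drift -0.8° → track 273.8°, groundspeed 180.1 kt
Leg 6: heading 45.5°; drift +1.7° → track 47.2°, groundspeed 187.0 kt

Leg 1: track=48.4°, groundspeed=187.1 kt
Leg 2: track=57.0°, groundspeed=187.9 kt
Leg 3: track=261.4°, groundspeed=180.8 kt
Leg 4: track=279.3°, groundspeed=179.9 kt
Leg 5: track=273.8°, groundspeed=180.1 kt
Leg 6: track=47.2°, groundspeed=187.0 kt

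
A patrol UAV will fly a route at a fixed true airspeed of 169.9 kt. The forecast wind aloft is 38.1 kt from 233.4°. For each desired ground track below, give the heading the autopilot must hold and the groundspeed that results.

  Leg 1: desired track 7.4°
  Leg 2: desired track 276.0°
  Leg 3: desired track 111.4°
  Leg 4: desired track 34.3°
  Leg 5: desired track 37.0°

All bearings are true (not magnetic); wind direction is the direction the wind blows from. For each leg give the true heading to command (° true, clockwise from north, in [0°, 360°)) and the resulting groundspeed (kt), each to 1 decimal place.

Leg 1: heading=358.1°, groundspeed=194.1 kt
Leg 2: heading=267.3°, groundspeed=139.9 kt
Leg 3: heading=122.4°, groundspeed=187.0 kt
Leg 4: heading=30.1°, groundspeed=205.4 kt
Leg 5: heading=33.4°, groundspeed=206.1 kt

Leg 1: desired track 7.4°; wind correction -9.3° → command heading 358.1°, groundspeed 194.1 kt
Leg 2: desired track 276.0°; wind correction -8.7° → command heading 267.3°, groundspeed 139.9 kt
Leg 3: desired track 111.4°; wind correction +11.0° → command heading 122.4°, groundspeed 187.0 kt
Leg 4: desired track 34.3°; wind correction -4.2° → command heading 30.1°, groundspeed 205.4 kt
Leg 5: desired track 37.0°; wind correction -3.6° → command heading 33.4°, groundspeed 206.1 kt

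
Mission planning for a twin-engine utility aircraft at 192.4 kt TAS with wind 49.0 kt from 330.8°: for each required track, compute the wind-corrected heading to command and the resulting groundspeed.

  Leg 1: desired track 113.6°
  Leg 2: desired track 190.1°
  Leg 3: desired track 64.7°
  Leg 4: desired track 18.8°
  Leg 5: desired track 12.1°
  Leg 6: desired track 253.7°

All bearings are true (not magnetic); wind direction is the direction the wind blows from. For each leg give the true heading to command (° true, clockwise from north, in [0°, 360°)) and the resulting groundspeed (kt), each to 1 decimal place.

Leg 1: desired track 113.6°; wind correction -8.9° → command heading 104.7°, groundspeed 229.1 kt
Leg 2: desired track 190.1°; wind correction +9.3° → command heading 199.4°, groundspeed 227.8 kt
Leg 3: desired track 64.7°; wind correction -14.7° → command heading 50.0°, groundspeed 189.4 kt
Leg 4: desired track 18.8°; wind correction -10.9° → command heading 7.9°, groundspeed 156.1 kt
Leg 5: desired track 12.1°; wind correction -9.7° → command heading 2.4°, groundspeed 152.9 kt
Leg 6: desired track 253.7°; wind correction +14.4° → command heading 268.1°, groundspeed 175.4 kt

Leg 1: heading=104.7°, groundspeed=229.1 kt
Leg 2: heading=199.4°, groundspeed=227.8 kt
Leg 3: heading=50.0°, groundspeed=189.4 kt
Leg 4: heading=7.9°, groundspeed=156.1 kt
Leg 5: heading=2.4°, groundspeed=152.9 kt
Leg 6: heading=268.1°, groundspeed=175.4 kt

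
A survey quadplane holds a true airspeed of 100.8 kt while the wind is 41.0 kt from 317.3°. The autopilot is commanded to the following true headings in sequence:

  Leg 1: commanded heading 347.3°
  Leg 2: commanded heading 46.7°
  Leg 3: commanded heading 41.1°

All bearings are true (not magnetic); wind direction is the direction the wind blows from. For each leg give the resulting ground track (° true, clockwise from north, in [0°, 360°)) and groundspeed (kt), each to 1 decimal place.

Leg 1: heading 347.3°; drift +17.4° → track 4.7°, groundspeed 68.4 kt
Leg 2: heading 46.7°; drift +22.2° → track 68.9°, groundspeed 108.4 kt
Leg 3: heading 41.1°; drift +22.9° → track 64.0°, groundspeed 104.6 kt

Leg 1: track=4.7°, groundspeed=68.4 kt
Leg 2: track=68.9°, groundspeed=108.4 kt
Leg 3: track=64.0°, groundspeed=104.6 kt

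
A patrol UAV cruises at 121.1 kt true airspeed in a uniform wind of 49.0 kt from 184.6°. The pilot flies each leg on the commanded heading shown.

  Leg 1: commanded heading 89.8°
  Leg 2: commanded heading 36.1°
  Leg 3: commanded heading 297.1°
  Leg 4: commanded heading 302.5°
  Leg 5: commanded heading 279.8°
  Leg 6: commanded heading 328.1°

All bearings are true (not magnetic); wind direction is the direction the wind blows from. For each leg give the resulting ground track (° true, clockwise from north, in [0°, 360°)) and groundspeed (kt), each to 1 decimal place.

Leg 1: track=68.5°, groundspeed=134.4 kt
Leg 2: track=27.2°, groundspeed=164.9 kt
Leg 3: track=315.0°, groundspeed=147.0 kt
Leg 4: track=319.2°, groundspeed=150.4 kt
Leg 5: track=301.0°, groundspeed=134.7 kt
Leg 6: track=338.4°, groundspeed=163.1 kt

Leg 1: heading 89.8°; drift -21.3° → track 68.5°, groundspeed 134.4 kt
Leg 2: heading 36.1°; drift -8.9° → track 27.2°, groundspeed 164.9 kt
Leg 3: heading 297.1°; drift +17.9° → track 315.0°, groundspeed 147.0 kt
Leg 4: heading 302.5°; drift +16.7° → track 319.2°, groundspeed 150.4 kt
Leg 5: heading 279.8°; drift +21.2° → track 301.0°, groundspeed 134.7 kt
Leg 6: heading 328.1°; drift +10.3° → track 338.4°, groundspeed 163.1 kt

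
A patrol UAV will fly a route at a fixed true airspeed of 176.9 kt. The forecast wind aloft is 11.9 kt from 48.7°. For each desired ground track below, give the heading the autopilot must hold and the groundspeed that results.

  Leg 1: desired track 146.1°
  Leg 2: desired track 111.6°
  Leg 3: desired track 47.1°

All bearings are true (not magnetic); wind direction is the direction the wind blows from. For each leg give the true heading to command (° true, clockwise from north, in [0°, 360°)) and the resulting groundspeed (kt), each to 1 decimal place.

Leg 1: desired track 146.1°; wind correction -3.8° → command heading 142.3°, groundspeed 178.0 kt
Leg 2: desired track 111.6°; wind correction -3.4° → command heading 108.2°, groundspeed 171.2 kt
Leg 3: desired track 47.1°; wind correction +0.1° → command heading 47.2°, groundspeed 165.0 kt

Leg 1: heading=142.3°, groundspeed=178.0 kt
Leg 2: heading=108.2°, groundspeed=171.2 kt
Leg 3: heading=47.2°, groundspeed=165.0 kt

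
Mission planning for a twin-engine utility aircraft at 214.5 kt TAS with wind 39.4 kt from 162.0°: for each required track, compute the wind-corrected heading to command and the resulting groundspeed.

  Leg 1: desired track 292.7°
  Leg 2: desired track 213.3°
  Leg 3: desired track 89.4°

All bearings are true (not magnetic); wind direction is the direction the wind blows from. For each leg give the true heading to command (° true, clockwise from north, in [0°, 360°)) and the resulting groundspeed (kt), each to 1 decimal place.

Leg 1: desired track 292.7°; wind correction -8.0° → command heading 284.7°, groundspeed 238.1 kt
Leg 2: desired track 213.3°; wind correction -8.2° → command heading 205.1°, groundspeed 187.7 kt
Leg 3: desired track 89.4°; wind correction +10.1° → command heading 99.5°, groundspeed 199.4 kt

Leg 1: heading=284.7°, groundspeed=238.1 kt
Leg 2: heading=205.1°, groundspeed=187.7 kt
Leg 3: heading=99.5°, groundspeed=199.4 kt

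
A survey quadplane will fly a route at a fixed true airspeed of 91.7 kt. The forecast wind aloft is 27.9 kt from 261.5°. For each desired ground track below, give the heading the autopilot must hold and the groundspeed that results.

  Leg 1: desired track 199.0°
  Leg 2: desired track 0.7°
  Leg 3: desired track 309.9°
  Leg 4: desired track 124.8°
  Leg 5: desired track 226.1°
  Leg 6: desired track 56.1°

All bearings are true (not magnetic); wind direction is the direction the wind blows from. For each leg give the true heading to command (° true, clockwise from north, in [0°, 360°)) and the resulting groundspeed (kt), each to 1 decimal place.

Leg 1: heading=214.7°, groundspeed=75.4 kt
Leg 2: heading=343.2°, groundspeed=91.9 kt
Leg 3: heading=296.7°, groundspeed=70.8 kt
Leg 4: heading=136.8°, groundspeed=110.0 kt
Leg 5: heading=236.3°, groundspeed=67.5 kt
Leg 6: heading=48.6°, groundspeed=116.1 kt

Leg 1: desired track 199.0°; wind correction +15.7° → command heading 214.7°, groundspeed 75.4 kt
Leg 2: desired track 0.7°; wind correction -17.5° → command heading 343.2°, groundspeed 91.9 kt
Leg 3: desired track 309.9°; wind correction -13.2° → command heading 296.7°, groundspeed 70.8 kt
Leg 4: desired track 124.8°; wind correction +12.0° → command heading 136.8°, groundspeed 110.0 kt
Leg 5: desired track 226.1°; wind correction +10.2° → command heading 236.3°, groundspeed 67.5 kt
Leg 6: desired track 56.1°; wind correction -7.5° → command heading 48.6°, groundspeed 116.1 kt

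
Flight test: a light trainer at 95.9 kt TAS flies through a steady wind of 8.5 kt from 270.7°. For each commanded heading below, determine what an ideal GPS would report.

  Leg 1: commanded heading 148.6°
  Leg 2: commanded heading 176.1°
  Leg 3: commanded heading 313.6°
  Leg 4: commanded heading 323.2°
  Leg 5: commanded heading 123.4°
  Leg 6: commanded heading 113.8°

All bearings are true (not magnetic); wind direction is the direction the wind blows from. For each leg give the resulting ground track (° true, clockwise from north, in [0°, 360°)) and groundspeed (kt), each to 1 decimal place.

Leg 1: track=144.5°, groundspeed=100.7 kt
Leg 2: track=171.1°, groundspeed=97.0 kt
Leg 3: track=317.3°, groundspeed=89.9 kt
Leg 4: track=327.5°, groundspeed=91.0 kt
Leg 5: track=120.8°, groundspeed=103.2 kt
Leg 6: track=112.0°, groundspeed=103.8 kt

Leg 1: heading 148.6°; drift -4.1° → track 144.5°, groundspeed 100.7 kt
Leg 2: heading 176.1°; drift -5.0° → track 171.1°, groundspeed 97.0 kt
Leg 3: heading 313.6°; drift +3.7° → track 317.3°, groundspeed 89.9 kt
Leg 4: heading 323.2°; drift +4.3° → track 327.5°, groundspeed 91.0 kt
Leg 5: heading 123.4°; drift -2.6° → track 120.8°, groundspeed 103.2 kt
Leg 6: heading 113.8°; drift -1.8° → track 112.0°, groundspeed 103.8 kt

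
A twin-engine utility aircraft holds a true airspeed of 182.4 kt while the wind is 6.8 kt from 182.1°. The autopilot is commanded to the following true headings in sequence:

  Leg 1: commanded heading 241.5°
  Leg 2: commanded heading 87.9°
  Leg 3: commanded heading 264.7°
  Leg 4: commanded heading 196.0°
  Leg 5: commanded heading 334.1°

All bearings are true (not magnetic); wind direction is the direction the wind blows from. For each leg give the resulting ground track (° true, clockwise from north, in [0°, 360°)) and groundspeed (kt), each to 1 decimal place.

Leg 1: heading 241.5°; drift +1.9° → track 243.4°, groundspeed 179.0 kt
Leg 2: heading 87.9°; drift -2.1° → track 85.8°, groundspeed 183.0 kt
Leg 3: heading 264.7°; drift +2.1° → track 266.8°, groundspeed 181.6 kt
Leg 4: heading 196.0°; drift +0.5° → track 196.5°, groundspeed 175.8 kt
Leg 5: heading 334.1°; drift +1.0° → track 335.1°, groundspeed 188.4 kt

Leg 1: track=243.4°, groundspeed=179.0 kt
Leg 2: track=85.8°, groundspeed=183.0 kt
Leg 3: track=266.8°, groundspeed=181.6 kt
Leg 4: track=196.5°, groundspeed=175.8 kt
Leg 5: track=335.1°, groundspeed=188.4 kt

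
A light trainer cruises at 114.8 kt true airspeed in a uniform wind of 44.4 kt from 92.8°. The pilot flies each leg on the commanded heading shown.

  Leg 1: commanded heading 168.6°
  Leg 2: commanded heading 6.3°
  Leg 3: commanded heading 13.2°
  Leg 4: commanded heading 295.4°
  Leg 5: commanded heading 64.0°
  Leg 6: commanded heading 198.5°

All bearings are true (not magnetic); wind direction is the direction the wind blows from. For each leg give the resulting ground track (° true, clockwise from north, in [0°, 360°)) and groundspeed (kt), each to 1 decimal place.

Leg 1: heading 168.6°; drift +22.5° → track 191.1°, groundspeed 112.5 kt
Leg 2: heading 6.3°; drift -21.6° → track 344.7°, groundspeed 120.5 kt
Leg 3: heading 13.2°; drift -22.2° → track 351.0°, groundspeed 115.4 kt
Leg 4: heading 295.4°; drift -6.3° → track 289.1°, groundspeed 156.7 kt
Leg 5: heading 64.0°; drift -15.7° → track 48.3°, groundspeed 78.8 kt
Leg 6: heading 198.5°; drift +18.6° → track 217.1°, groundspeed 133.8 kt

Leg 1: track=191.1°, groundspeed=112.5 kt
Leg 2: track=344.7°, groundspeed=120.5 kt
Leg 3: track=351.0°, groundspeed=115.4 kt
Leg 4: track=289.1°, groundspeed=156.7 kt
Leg 5: track=48.3°, groundspeed=78.8 kt
Leg 6: track=217.1°, groundspeed=133.8 kt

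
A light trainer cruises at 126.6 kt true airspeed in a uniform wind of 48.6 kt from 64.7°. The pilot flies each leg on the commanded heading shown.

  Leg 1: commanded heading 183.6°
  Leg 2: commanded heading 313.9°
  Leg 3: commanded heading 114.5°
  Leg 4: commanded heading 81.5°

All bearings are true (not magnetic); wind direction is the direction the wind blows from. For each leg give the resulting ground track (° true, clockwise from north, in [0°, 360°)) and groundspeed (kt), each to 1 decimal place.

Leg 1: heading 183.6°; drift +15.8° → track 199.4°, groundspeed 156.0 kt
Leg 2: heading 313.9°; drift -17.5° → track 296.4°, groundspeed 150.9 kt
Leg 3: heading 114.5°; drift +21.3° → track 135.8°, groundspeed 102.2 kt
Leg 4: heading 81.5°; drift +9.9° → track 91.4°, groundspeed 81.3 kt

Leg 1: track=199.4°, groundspeed=156.0 kt
Leg 2: track=296.4°, groundspeed=150.9 kt
Leg 3: track=135.8°, groundspeed=102.2 kt
Leg 4: track=91.4°, groundspeed=81.3 kt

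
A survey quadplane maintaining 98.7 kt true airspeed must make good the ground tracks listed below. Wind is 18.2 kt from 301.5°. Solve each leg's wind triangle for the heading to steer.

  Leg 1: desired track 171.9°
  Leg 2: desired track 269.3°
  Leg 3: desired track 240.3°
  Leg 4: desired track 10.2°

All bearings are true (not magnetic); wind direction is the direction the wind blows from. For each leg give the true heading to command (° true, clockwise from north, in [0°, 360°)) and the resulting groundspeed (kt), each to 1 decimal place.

Leg 1: desired track 171.9°; wind correction +8.2° → command heading 180.1°, groundspeed 109.3 kt
Leg 2: desired track 269.3°; wind correction +5.6° → command heading 274.9°, groundspeed 82.8 kt
Leg 3: desired track 240.3°; wind correction +9.3° → command heading 249.6°, groundspeed 88.6 kt
Leg 4: desired track 10.2°; wind correction -9.9° → command heading 0.3°, groundspeed 90.6 kt

Leg 1: heading=180.1°, groundspeed=109.3 kt
Leg 2: heading=274.9°, groundspeed=82.8 kt
Leg 3: heading=249.6°, groundspeed=88.6 kt
Leg 4: heading=0.3°, groundspeed=90.6 kt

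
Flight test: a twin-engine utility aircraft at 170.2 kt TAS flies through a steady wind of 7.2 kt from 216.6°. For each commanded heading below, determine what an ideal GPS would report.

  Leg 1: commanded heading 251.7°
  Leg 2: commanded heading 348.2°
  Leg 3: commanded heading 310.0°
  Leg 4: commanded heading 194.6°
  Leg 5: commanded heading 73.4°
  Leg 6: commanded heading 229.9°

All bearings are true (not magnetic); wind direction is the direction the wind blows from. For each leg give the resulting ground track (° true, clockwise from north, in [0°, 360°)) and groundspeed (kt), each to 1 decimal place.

Leg 1: track=253.1°, groundspeed=164.4 kt
Leg 2: track=350.0°, groundspeed=175.1 kt
Leg 3: track=312.4°, groundspeed=170.8 kt
Leg 4: track=193.7°, groundspeed=163.5 kt
Leg 5: track=72.0°, groundspeed=176.0 kt
Leg 6: track=230.5°, groundspeed=163.2 kt

Leg 1: heading 251.7°; drift +1.4° → track 253.1°, groundspeed 164.4 kt
Leg 2: heading 348.2°; drift +1.8° → track 350.0°, groundspeed 175.1 kt
Leg 3: heading 310.0°; drift +2.4° → track 312.4°, groundspeed 170.8 kt
Leg 4: heading 194.6°; drift -0.9° → track 193.7°, groundspeed 163.5 kt
Leg 5: heading 73.4°; drift -1.4° → track 72.0°, groundspeed 176.0 kt
Leg 6: heading 229.9°; drift +0.6° → track 230.5°, groundspeed 163.2 kt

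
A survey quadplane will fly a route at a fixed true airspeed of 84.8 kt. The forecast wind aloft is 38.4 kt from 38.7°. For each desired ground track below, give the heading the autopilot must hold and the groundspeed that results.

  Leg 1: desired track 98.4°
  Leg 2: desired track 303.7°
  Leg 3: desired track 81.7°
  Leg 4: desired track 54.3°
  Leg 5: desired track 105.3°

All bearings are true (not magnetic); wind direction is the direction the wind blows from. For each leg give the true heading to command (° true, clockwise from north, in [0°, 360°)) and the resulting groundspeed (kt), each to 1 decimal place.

Leg 1: desired track 98.4°; wind correction -23.0° → command heading 75.4°, groundspeed 58.7 kt
Leg 2: desired track 303.7°; wind correction +26.8° → command heading 330.5°, groundspeed 79.0 kt
Leg 3: desired track 81.7°; wind correction -18.0° → command heading 63.7°, groundspeed 52.6 kt
Leg 4: desired track 54.3°; wind correction -7.0° → command heading 47.3°, groundspeed 47.2 kt
Leg 5: desired track 105.3°; wind correction -24.6° → command heading 80.7°, groundspeed 61.9 kt

Leg 1: heading=75.4°, groundspeed=58.7 kt
Leg 2: heading=330.5°, groundspeed=79.0 kt
Leg 3: heading=63.7°, groundspeed=52.6 kt
Leg 4: heading=47.3°, groundspeed=47.2 kt
Leg 5: heading=80.7°, groundspeed=61.9 kt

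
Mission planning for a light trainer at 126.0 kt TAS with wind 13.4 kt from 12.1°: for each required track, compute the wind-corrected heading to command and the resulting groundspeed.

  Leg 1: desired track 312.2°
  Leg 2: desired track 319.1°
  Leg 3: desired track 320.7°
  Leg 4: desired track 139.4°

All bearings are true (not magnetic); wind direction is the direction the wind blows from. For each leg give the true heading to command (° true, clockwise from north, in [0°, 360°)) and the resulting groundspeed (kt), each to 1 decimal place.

Leg 1: heading=317.5°, groundspeed=118.7 kt
Leg 2: heading=324.0°, groundspeed=117.5 kt
Leg 3: heading=325.5°, groundspeed=117.2 kt
Leg 4: heading=134.5°, groundspeed=133.7 kt

Leg 1: desired track 312.2°; wind correction +5.3° → command heading 317.5°, groundspeed 118.7 kt
Leg 2: desired track 319.1°; wind correction +4.9° → command heading 324.0°, groundspeed 117.5 kt
Leg 3: desired track 320.7°; wind correction +4.8° → command heading 325.5°, groundspeed 117.2 kt
Leg 4: desired track 139.4°; wind correction -4.9° → command heading 134.5°, groundspeed 133.7 kt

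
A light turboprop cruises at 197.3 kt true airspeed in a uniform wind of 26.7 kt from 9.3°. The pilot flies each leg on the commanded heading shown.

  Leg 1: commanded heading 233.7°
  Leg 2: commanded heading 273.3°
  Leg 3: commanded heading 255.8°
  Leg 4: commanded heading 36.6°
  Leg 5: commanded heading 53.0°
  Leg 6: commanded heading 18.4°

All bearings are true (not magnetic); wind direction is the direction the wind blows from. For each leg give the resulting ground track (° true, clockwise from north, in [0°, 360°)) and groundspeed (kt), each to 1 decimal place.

Leg 1: heading 233.7°; drift -4.9° → track 228.8°, groundspeed 217.2 kt
Leg 2: heading 273.3°; drift -7.6° → track 265.7°, groundspeed 201.8 kt
Leg 3: heading 255.8°; drift -6.7° → track 249.1°, groundspeed 209.4 kt
Leg 4: heading 36.6°; drift +4.0° → track 40.6°, groundspeed 174.0 kt
Leg 5: heading 53.0°; drift +5.9° → track 58.9°, groundspeed 179.0 kt
Leg 6: heading 18.4°; drift +1.4° → track 19.8°, groundspeed 171.0 kt

Leg 1: track=228.8°, groundspeed=217.2 kt
Leg 2: track=265.7°, groundspeed=201.8 kt
Leg 3: track=249.1°, groundspeed=209.4 kt
Leg 4: track=40.6°, groundspeed=174.0 kt
Leg 5: track=58.9°, groundspeed=179.0 kt
Leg 6: track=19.8°, groundspeed=171.0 kt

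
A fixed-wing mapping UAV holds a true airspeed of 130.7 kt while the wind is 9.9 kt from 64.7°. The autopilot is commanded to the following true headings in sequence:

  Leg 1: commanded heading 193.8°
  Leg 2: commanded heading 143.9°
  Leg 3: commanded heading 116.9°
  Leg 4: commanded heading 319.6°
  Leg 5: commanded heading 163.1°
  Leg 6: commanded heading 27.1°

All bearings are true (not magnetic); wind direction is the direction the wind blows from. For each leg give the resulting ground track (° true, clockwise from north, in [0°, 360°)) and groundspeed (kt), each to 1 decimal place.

Leg 1: track=197.0°, groundspeed=137.2 kt
Leg 2: track=148.2°, groundspeed=129.2 kt
Leg 3: track=120.5°, groundspeed=124.9 kt
Leg 4: track=315.5°, groundspeed=133.6 kt
Leg 5: track=167.3°, groundspeed=132.5 kt
Leg 6: track=24.3°, groundspeed=123.0 kt

Leg 1: heading 193.8°; drift +3.2° → track 197.0°, groundspeed 137.2 kt
Leg 2: heading 143.9°; drift +4.3° → track 148.2°, groundspeed 129.2 kt
Leg 3: heading 116.9°; drift +3.6° → track 120.5°, groundspeed 124.9 kt
Leg 4: heading 319.6°; drift -4.1° → track 315.5°, groundspeed 133.6 kt
Leg 5: heading 163.1°; drift +4.2° → track 167.3°, groundspeed 132.5 kt
Leg 6: heading 27.1°; drift -2.8° → track 24.3°, groundspeed 123.0 kt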